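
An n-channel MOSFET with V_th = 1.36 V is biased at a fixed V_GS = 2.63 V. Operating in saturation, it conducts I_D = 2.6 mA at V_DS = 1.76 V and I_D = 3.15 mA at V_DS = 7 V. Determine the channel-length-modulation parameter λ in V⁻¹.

λ = 0.0435 V⁻¹

With V_GS fixed, I_D ∝ (1 + λ V_DS) in saturation, so I_D2/I_D1 = (1 + λ V_DS2)/(1 + λ V_DS1).
3.15/2.6 = 1.212 = (1 + 7 λ)/(1 + 1.76 λ).
Solving: λ (I_D1 V_DS2 − I_D2 V_DS1) = I_D2 − I_D1, so λ = (3.15 − 2.6) / (2.6 × 7 − 3.15 × 1.76) = 0.55 / 12.7 = 0.0435 V⁻¹.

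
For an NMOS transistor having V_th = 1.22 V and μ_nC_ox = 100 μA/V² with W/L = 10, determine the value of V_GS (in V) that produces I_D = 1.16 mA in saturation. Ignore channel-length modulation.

V_GS = 2.74 V

k_n = μ_nC_ox · (W/L) = 1 mA/V².
In saturation I_D = ½ k_n (V_GS − V_th)², so V_GS − V_th = √(2 I_D / k_n) = √(2 × 1.16 / 1) = 1.52 V.
V_GS = 1.22 + 1.52 = 2.74 V.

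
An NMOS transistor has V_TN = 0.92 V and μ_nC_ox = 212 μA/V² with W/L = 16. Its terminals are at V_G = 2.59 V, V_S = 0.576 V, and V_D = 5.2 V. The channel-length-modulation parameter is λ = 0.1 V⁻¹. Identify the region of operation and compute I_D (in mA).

V_GS = V_G − V_S = 2.59 − 0.576 = 2.01 V; V_DS = V_D − V_S = 5.2 − 0.576 = 4.62 V.
k_n = μ_nC_ox · (W/L) = 3.392 mA/V².
V_ov = V_GS − V_TN = 2.01 − 0.92 = 1.09 V.
Since V_DS = 4.62 V ≥ V_ov = 1.09 V, the device is in saturation.
I_D = ½ k_n V_ov² (1 + λ V_DS) = 0.5 × 3.392 × 1.09² × (1 + 0.1 × 4.62) = 2.97 mA.

Saturation; I_D = 2.97 mA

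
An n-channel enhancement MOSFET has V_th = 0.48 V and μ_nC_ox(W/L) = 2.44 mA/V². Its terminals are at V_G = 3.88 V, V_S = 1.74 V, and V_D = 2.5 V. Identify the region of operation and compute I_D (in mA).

Triode; I_D = 2.37 mA

V_GS = V_G − V_S = 3.88 − 1.74 = 2.14 V; V_DS = V_D − V_S = 2.5 − 1.74 = 0.76 V.
V_ov = V_GS − V_th = 2.14 − 0.48 = 1.66 V.
Since V_DS = 0.76 V < V_ov = 1.66 V, the device is in the triode region.
I_D = k_n [V_ov · V_DS − ½ V_DS²] = 2.44 × [1.66 × 0.76 − 0.5 × 0.76²] = 2.37 mA.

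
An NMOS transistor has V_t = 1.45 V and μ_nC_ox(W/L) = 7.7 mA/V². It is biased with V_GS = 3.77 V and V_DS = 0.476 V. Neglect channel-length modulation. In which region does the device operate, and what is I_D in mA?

V_ov = V_GS − V_t = 3.77 − 1.45 = 2.32 V.
Since V_DS = 0.476 V < V_ov = 2.32 V, the device is in the triode region.
I_D = k_n [V_ov · V_DS − ½ V_DS²] = 7.7 × [2.32 × 0.476 − 0.5 × 0.476²] = 7.63 mA.

Triode; I_D = 7.63 mA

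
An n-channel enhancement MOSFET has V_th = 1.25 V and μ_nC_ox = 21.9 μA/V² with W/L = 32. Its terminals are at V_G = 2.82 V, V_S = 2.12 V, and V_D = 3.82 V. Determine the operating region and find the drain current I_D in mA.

V_GS = V_G − V_S = 2.82 − 2.12 = 0.7 V; V_DS = V_D − V_S = 3.82 − 2.12 = 1.7 V.
V_GS = 0.7 V < V_th = 1.25 V, so the transistor is in cutoff.

Cutoff; I_D = 0 mA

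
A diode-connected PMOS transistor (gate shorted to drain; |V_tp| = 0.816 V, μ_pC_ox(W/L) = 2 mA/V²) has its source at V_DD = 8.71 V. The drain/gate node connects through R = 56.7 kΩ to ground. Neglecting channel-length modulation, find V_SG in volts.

V_SG = 1.18 V

With gate tied to drain, V_SG = V_SD ≥ V_SG − |V_tp|, so the device is in saturation.
KCL at the drain: ½ k_p (V_SG − |V_tp|)² = (V_DD − V_SG)/R.
Let x = V_SG − 0.816. Then 56.7 x² + x − 7.894 = 0, giving x = 0.364 V (positive root), so V_SG = 1.18 V.
I_D = (V_DD − V_SG)/R = (8.71 − 1.18) / 56.7 = 0.133 mA.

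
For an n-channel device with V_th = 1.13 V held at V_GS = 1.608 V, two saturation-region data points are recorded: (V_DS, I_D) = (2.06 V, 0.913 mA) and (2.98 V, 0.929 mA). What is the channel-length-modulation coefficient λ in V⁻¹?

λ = 0.0198 V⁻¹

With V_GS fixed, I_D ∝ (1 + λ V_DS) in saturation, so I_D2/I_D1 = (1 + λ V_DS2)/(1 + λ V_DS1).
0.929/0.913 = 1.018 = (1 + 2.98 λ)/(1 + 2.06 λ).
Solving: λ (I_D1 V_DS2 − I_D2 V_DS1) = I_D2 − I_D1, so λ = (0.929 − 0.913) / (0.913 × 2.98 − 0.929 × 2.06) = 0.016 / 0.807 = 0.0198 V⁻¹.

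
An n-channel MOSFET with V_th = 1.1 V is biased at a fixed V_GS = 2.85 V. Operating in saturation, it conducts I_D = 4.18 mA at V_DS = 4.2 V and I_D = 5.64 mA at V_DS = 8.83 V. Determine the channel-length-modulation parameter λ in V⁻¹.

λ = 0.110 V⁻¹

With V_GS fixed, I_D ∝ (1 + λ V_DS) in saturation, so I_D2/I_D1 = (1 + λ V_DS2)/(1 + λ V_DS1).
5.64/4.18 = 1.349 = (1 + 8.83 λ)/(1 + 4.2 λ).
Solving: λ (I_D1 V_DS2 − I_D2 V_DS1) = I_D2 − I_D1, so λ = (5.64 − 4.18) / (4.18 × 8.83 − 5.64 × 4.2) = 1.46 / 13.2 = 0.11 V⁻¹.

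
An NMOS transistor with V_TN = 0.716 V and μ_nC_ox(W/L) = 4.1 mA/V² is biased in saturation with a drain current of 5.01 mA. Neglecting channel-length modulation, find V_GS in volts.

In saturation I_D = ½ k_n (V_GS − V_TN)², so V_GS − V_TN = √(2 I_D / k_n) = √(2 × 5.01 / 4.1) = 1.56 V.
V_GS = 0.716 + 1.56 = 2.28 V.

V_GS = 2.28 V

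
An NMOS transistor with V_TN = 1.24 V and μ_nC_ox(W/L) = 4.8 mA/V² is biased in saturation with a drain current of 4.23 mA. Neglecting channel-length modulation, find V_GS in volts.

V_GS = 2.57 V

In saturation I_D = ½ k_n (V_GS − V_TN)², so V_GS − V_TN = √(2 I_D / k_n) = √(2 × 4.23 / 4.8) = 1.33 V.
V_GS = 1.24 + 1.33 = 2.57 V.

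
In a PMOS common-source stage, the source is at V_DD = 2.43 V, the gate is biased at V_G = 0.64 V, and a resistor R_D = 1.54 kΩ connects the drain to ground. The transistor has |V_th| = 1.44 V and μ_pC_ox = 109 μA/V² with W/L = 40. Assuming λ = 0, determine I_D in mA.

I_D = 0.267 mA

V_SG = V_DD − V_G = 2.43 − 0.64 = 1.79 V, so V_ov = 1.79 − 1.44 = 0.35 V.
k_p = μ_pC_ox · (W/L) = 4.36 mA/V².
Assume saturation: I_D = ½ k_p V_ov² = 0.5 × 4.36 × 0.35² = 0.267 mA, giving V_SD = V_DD − I_D R_D = 2.43 − 0.267 × 1.54 = 2.02 V.
V_SD = 2.02 V ≥ V_ov = 0.35 V, confirming saturation.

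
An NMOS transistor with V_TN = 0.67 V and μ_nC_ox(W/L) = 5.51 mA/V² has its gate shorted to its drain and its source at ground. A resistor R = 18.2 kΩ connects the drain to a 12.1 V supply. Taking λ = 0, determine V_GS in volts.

V_GS = 1.14 V

With gate tied to drain, V_GS = V_DS ≥ V_GS − V_TN, so the device is in saturation.
KCL at the drain: ½ k_n (V_GS − V_TN)² = (V_DD − V_GS)/R.
Let x = V_GS − 0.67. Then 50.1 x² + x − 11.43 = 0, giving x = 0.468 V (positive root), so V_GS = 1.14 V.
I_D = (V_DD − V_GS)/R = (12.1 − 1.14) / 18.2 = 0.602 mA.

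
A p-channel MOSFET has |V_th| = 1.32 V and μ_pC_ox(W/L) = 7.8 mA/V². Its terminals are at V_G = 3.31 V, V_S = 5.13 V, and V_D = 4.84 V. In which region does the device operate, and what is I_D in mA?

V_SG = V_S − V_G = 5.13 − 3.31 = 1.82 V; V_SD = V_S − V_D = 5.13 − 4.84 = 0.29 V.
V_ov = V_SG − |V_th| = 1.82 − 1.32 = 0.5 V.
Since V_SD = 0.29 V < V_ov = 0.5 V, the device is in the triode region.
I_D = k_p [V_ov · V_SD − ½ V_SD²] = 7.8 × [0.5 × 0.29 − 0.5 × 0.29²] = 0.803 mA.

Triode; I_D = 0.803 mA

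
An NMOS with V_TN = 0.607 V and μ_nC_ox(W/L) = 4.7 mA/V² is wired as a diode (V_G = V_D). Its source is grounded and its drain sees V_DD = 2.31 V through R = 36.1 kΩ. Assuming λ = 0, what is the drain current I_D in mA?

With gate tied to drain, V_GS = V_DS ≥ V_GS − V_TN, so the device is in saturation.
KCL at the drain: ½ k_n (V_GS − V_TN)² = (V_DD − V_GS)/R.
Let x = V_GS − 0.607. Then 84.8 x² + x − 1.703 = 0, giving x = 0.136 V (positive root), so V_GS = 0.743 V.
I_D = (V_DD − V_GS)/R = (2.31 − 0.743) / 36.1 = 0.0434 mA.

I_D = 0.0434 mA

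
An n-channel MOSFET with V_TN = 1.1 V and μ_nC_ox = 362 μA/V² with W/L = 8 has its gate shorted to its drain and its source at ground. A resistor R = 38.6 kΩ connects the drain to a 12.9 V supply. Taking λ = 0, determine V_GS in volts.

V_GS = 1.55 V

With gate tied to drain, V_GS = V_DS ≥ V_GS − V_TN, so the device is in saturation.
k_n = μ_nC_ox · (W/L) = 2.896 mA/V².
KCL at the drain: ½ k_n (V_GS − V_TN)² = (V_DD − V_GS)/R.
Let x = V_GS − 1.1. Then 55.9 x² + x − 11.8 = 0, giving x = 0.451 V (positive root), so V_GS = 1.55 V.
I_D = (V_DD − V_GS)/R = (12.9 − 1.55) / 38.6 = 0.294 mA.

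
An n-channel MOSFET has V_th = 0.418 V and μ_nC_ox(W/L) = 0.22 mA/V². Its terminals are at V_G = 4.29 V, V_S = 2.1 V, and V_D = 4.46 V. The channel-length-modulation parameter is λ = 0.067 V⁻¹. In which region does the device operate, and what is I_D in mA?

V_GS = V_G − V_S = 4.29 − 2.1 = 2.19 V; V_DS = V_D − V_S = 4.46 − 2.1 = 2.36 V.
V_ov = V_GS − V_th = 2.19 − 0.418 = 1.77 V.
Since V_DS = 2.36 V ≥ V_ov = 1.77 V, the device is in saturation.
I_D = ½ k_n V_ov² (1 + λ V_DS) = 0.5 × 0.22 × 1.77² × (1 + 0.067 × 2.36) = 0.4 mA.

Saturation; I_D = 0.400 mA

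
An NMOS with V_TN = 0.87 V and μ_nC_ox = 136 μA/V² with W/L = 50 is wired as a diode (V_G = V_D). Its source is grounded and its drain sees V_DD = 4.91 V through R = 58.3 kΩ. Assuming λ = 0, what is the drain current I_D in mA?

I_D = 0.0669 mA

With gate tied to drain, V_GS = V_DS ≥ V_GS − V_TN, so the device is in saturation.
k_n = μ_nC_ox · (W/L) = 6.8 mA/V².
KCL at the drain: ½ k_n (V_GS − V_TN)² = (V_DD − V_GS)/R.
Let x = V_GS − 0.87. Then 198 x² + x − 4.04 = 0, giving x = 0.14 V (positive root), so V_GS = 1.01 V.
I_D = (V_DD − V_GS)/R = (4.91 − 1.01) / 58.3 = 0.0669 mA.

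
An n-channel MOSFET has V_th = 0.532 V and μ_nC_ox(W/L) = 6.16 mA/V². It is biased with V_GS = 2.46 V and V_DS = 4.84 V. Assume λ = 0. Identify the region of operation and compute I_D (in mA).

Saturation; I_D = 11.4 mA

V_ov = V_GS − V_th = 2.46 − 0.532 = 1.93 V.
Since V_DS = 4.84 V ≥ V_ov = 1.93 V, the device is in saturation.
I_D = ½ k_n V_ov² = 0.5 × 6.16 × 1.93² = 11.4 mA.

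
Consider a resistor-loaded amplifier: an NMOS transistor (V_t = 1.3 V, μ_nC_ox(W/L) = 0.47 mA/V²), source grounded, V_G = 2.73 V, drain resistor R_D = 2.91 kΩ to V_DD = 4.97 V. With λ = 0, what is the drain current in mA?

I_D = 0.481 mA

V_GS = V_G = 2.73 V, so V_ov = 2.73 − 1.3 = 1.43 V.
Assume saturation: I_D = ½ k_n V_ov² = 0.5 × 0.47 × 1.43² = 0.481 mA, giving V_DS = V_DD − I_D R_D = 4.97 − 0.481 × 2.91 = 3.57 V.
V_DS = 3.57 V ≥ V_ov = 1.43 V, confirming saturation.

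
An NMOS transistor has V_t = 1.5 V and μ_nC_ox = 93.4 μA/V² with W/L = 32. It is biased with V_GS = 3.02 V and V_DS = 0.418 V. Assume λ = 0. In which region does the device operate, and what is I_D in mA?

Triode; I_D = 1.64 mA

k_n = μ_nC_ox · (W/L) = 2.989 mA/V².
V_ov = V_GS − V_t = 3.02 − 1.5 = 1.52 V.
Since V_DS = 0.418 V < V_ov = 1.52 V, the device is in the triode region.
I_D = k_n [V_ov · V_DS − ½ V_DS²] = 2.989 × [1.52 × 0.418 − 0.5 × 0.418²] = 1.64 mA.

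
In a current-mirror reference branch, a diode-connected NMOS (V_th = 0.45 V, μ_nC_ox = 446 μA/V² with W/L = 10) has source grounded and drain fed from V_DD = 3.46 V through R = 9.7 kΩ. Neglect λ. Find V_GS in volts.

V_GS = 0.801 V

With gate tied to drain, V_GS = V_DS ≥ V_GS − V_th, so the device is in saturation.
k_n = μ_nC_ox · (W/L) = 4.46 mA/V².
KCL at the drain: ½ k_n (V_GS − V_th)² = (V_DD − V_GS)/R.
Let x = V_GS − 0.45. Then 21.6 x² + x − 3.01 = 0, giving x = 0.351 V (positive root), so V_GS = 0.801 V.
I_D = (V_DD − V_GS)/R = (3.46 − 0.801) / 9.7 = 0.274 mA.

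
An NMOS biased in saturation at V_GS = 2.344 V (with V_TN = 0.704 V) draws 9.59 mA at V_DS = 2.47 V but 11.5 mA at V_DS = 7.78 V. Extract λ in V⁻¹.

With V_GS fixed, I_D ∝ (1 + λ V_DS) in saturation, so I_D2/I_D1 = (1 + λ V_DS2)/(1 + λ V_DS1).
11.5/9.59 = 1.199 = (1 + 7.78 λ)/(1 + 2.47 λ).
Solving: λ (I_D1 V_DS2 − I_D2 V_DS1) = I_D2 − I_D1, so λ = (11.5 − 9.59) / (9.59 × 7.78 − 11.5 × 2.47) = 1.91 / 46.2 = 0.0413 V⁻¹.

λ = 0.0413 V⁻¹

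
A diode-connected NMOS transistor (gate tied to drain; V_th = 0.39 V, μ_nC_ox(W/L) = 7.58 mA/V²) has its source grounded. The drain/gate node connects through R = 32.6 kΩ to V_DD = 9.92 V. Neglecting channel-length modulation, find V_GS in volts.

V_GS = 0.664 V

With gate tied to drain, V_GS = V_DS ≥ V_GS − V_th, so the device is in saturation.
KCL at the drain: ½ k_n (V_GS − V_th)² = (V_DD − V_GS)/R.
Let x = V_GS − 0.39. Then 124 x² + x − 9.53 = 0, giving x = 0.274 V (positive root), so V_GS = 0.664 V.
I_D = (V_DD − V_GS)/R = (9.92 − 0.664) / 32.6 = 0.284 mA.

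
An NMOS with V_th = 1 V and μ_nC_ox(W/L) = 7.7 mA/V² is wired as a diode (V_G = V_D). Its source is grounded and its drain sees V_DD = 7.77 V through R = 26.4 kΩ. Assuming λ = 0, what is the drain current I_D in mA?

With gate tied to drain, V_GS = V_DS ≥ V_GS − V_th, so the device is in saturation.
KCL at the drain: ½ k_n (V_GS − V_th)² = (V_DD − V_GS)/R.
Let x = V_GS − 1. Then 102 x² + x − 6.77 = 0, giving x = 0.253 V (positive root), so V_GS = 1.25 V.
I_D = (V_DD − V_GS)/R = (7.77 − 1.25) / 26.4 = 0.247 mA.

I_D = 0.247 mA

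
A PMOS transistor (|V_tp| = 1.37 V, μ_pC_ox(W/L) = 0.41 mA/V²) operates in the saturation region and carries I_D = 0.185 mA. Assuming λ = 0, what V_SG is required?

V_SG = 2.32 V

In saturation I_D = ½ k_p (V_SG − |V_tp|)², so V_SG − |V_tp| = √(2 I_D / k_p) = √(2 × 0.185 / 0.41) = 0.95 V.
V_SG = 1.37 + 0.95 = 2.32 V.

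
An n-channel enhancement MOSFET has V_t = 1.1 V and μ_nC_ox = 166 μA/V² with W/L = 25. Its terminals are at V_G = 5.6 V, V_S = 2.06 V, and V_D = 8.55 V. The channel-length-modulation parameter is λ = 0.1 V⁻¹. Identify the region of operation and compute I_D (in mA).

V_GS = V_G − V_S = 5.6 − 2.06 = 3.54 V; V_DS = V_D − V_S = 8.55 − 2.06 = 6.49 V.
k_n = μ_nC_ox · (W/L) = 4.15 mA/V².
V_ov = V_GS − V_t = 3.54 − 1.1 = 2.44 V.
Since V_DS = 6.49 V ≥ V_ov = 2.44 V, the device is in saturation.
I_D = ½ k_n V_ov² (1 + λ V_DS) = 0.5 × 4.15 × 2.44² × (1 + 0.1 × 6.49) = 20.4 mA.

Saturation; I_D = 20.4 mA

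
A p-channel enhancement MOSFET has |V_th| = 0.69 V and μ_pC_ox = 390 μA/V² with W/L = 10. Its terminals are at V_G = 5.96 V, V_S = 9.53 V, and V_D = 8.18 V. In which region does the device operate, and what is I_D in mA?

Triode; I_D = 11.6 mA

V_SG = V_S − V_G = 9.53 − 5.96 = 3.57 V; V_SD = V_S − V_D = 9.53 − 8.18 = 1.35 V.
k_p = μ_pC_ox · (W/L) = 3.9 mA/V².
V_ov = V_SG − |V_th| = 3.57 − 0.69 = 2.88 V.
Since V_SD = 1.35 V < V_ov = 2.88 V, the device is in the triode region.
I_D = k_p [V_ov · V_SD − ½ V_SD²] = 3.9 × [2.88 × 1.35 − 0.5 × 1.35²] = 11.6 mA.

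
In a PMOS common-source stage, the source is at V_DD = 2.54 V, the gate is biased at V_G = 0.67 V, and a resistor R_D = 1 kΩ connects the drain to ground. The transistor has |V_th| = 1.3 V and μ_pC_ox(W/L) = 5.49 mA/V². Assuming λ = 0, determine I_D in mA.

I_D = 0.892 mA

V_SG = V_DD − V_G = 2.54 − 0.67 = 1.87 V, so V_ov = 1.87 − 1.3 = 0.57 V.
Assume saturation: I_D = ½ k_p V_ov² = 0.5 × 5.49 × 0.57² = 0.892 mA, giving V_SD = V_DD − I_D R_D = 2.54 − 0.892 × 1 = 1.65 V.
V_SD = 1.65 V ≥ V_ov = 0.57 V, confirming saturation.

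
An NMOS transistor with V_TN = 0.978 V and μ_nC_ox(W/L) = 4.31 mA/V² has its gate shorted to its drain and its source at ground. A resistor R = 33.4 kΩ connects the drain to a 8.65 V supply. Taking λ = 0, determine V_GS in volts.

With gate tied to drain, V_GS = V_DS ≥ V_GS − V_TN, so the device is in saturation.
KCL at the drain: ½ k_n (V_GS − V_TN)² = (V_DD − V_GS)/R.
Let x = V_GS − 0.978. Then 72 x² + x − 7.672 = 0, giving x = 0.32 V (positive root), so V_GS = 1.3 V.
I_D = (V_DD − V_GS)/R = (8.65 − 1.3) / 33.4 = 0.22 mA.

V_GS = 1.30 V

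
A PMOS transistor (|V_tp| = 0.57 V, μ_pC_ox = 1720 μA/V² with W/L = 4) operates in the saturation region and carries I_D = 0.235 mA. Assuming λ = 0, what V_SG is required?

V_SG = 0.831 V

k_p = μ_pC_ox · (W/L) = 6.88 mA/V².
In saturation I_D = ½ k_p (V_SG − |V_tp|)², so V_SG − |V_tp| = √(2 I_D / k_p) = √(2 × 0.235 / 6.88) = 0.261 V.
V_SG = 0.57 + 0.261 = 0.831 V.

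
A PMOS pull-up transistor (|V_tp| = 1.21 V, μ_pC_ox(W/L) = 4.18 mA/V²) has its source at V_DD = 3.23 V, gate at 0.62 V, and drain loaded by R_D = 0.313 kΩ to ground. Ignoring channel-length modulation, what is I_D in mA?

V_SG = V_DD − V_G = 3.23 − 0.62 = 2.61 V, so V_ov = 2.61 − 1.21 = 1.4 V.
Assume saturation: I_D = ½ k_p V_ov² = 0.5 × 4.18 × 1.4² = 4.1 mA, giving V_SD = V_DD − I_D R_D = 3.23 − 4.1 × 0.313 = 1.95 V.
V_SD = 1.95 V ≥ V_ov = 1.4 V, confirming saturation.

I_D = 4.10 mA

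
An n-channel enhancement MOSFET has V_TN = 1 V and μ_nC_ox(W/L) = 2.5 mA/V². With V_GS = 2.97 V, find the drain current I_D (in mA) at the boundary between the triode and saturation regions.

At the boundary V_DS = V_ov = V_GS − V_TN = 2.97 − 1 = 1.97 V.
I_D = ½ k_n V_ov² = 0.5 × 2.5 × 1.97² = 4.85 mA.

I_D = 4.85 mA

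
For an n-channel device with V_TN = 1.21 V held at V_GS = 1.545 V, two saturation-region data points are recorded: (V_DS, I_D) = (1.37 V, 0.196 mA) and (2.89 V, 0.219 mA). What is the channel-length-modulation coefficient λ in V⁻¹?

With V_GS fixed, I_D ∝ (1 + λ V_DS) in saturation, so I_D2/I_D1 = (1 + λ V_DS2)/(1 + λ V_DS1).
0.219/0.196 = 1.117 = (1 + 2.89 λ)/(1 + 1.37 λ).
Solving: λ (I_D1 V_DS2 − I_D2 V_DS1) = I_D2 − I_D1, so λ = (0.219 − 0.196) / (0.196 × 2.89 − 0.219 × 1.37) = 0.023 / 0.266 = 0.0863 V⁻¹.

λ = 0.0863 V⁻¹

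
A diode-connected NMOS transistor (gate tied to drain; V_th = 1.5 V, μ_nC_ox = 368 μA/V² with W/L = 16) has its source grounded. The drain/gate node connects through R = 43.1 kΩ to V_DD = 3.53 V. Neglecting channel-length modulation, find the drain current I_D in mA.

I_D = 0.0443 mA

With gate tied to drain, V_GS = V_DS ≥ V_GS − V_th, so the device is in saturation.
k_n = μ_nC_ox · (W/L) = 5.888 mA/V².
KCL at the drain: ½ k_n (V_GS − V_th)² = (V_DD − V_GS)/R.
Let x = V_GS − 1.5. Then 127 x² + x − 2.03 = 0, giving x = 0.123 V (positive root), so V_GS = 1.62 V.
I_D = (V_DD − V_GS)/R = (3.53 − 1.62) / 43.1 = 0.0443 mA.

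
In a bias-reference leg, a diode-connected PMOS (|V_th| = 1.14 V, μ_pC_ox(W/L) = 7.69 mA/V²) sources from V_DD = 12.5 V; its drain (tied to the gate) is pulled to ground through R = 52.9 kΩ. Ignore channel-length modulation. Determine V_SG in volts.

V_SG = 1.37 V

With gate tied to drain, V_SG = V_SD ≥ V_SG − |V_th|, so the device is in saturation.
KCL at the drain: ½ k_p (V_SG − |V_th|)² = (V_DD − V_SG)/R.
Let x = V_SG − 1.14. Then 203 x² + x − 11.36 = 0, giving x = 0.234 V (positive root), so V_SG = 1.37 V.
I_D = (V_DD − V_SG)/R = (12.5 − 1.37) / 52.9 = 0.21 mA.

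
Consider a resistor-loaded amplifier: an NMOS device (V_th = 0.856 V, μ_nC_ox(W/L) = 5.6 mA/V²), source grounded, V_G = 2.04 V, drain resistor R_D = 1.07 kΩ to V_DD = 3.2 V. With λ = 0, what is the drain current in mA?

I_D = 2.54 mA

V_GS = V_G = 2.04 V, so V_ov = 2.04 − 0.856 = 1.18 V.
Assume saturation: I_D = ½ k_n V_ov² = 0.5 × 5.6 × 1.18² = 3.93 mA, giving V_DS = V_DD − I_D R_D = 3.2 − 3.93 × 1.07 = -1 V.
But -1 V < V_ov = 1.18 V, so the device is actually in triode.
In triode I_D = k_n[V_ov V_DS − ½ V_DS²] and I_D = (V_DD − V_DS)/R_D. Equating: 3 V_DS² − 8.095 V_DS + 3.2 = 0, giving V_DS = 0.481 V (the root below V_ov).
I_D = (3.2 − 0.481) / 1.07 = 2.54 mA.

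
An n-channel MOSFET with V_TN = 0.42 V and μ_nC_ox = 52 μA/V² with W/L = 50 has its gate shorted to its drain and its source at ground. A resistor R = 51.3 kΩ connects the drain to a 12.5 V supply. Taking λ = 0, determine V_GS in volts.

V_GS = 0.838 V

With gate tied to drain, V_GS = V_DS ≥ V_GS − V_TN, so the device is in saturation.
k_n = μ_nC_ox · (W/L) = 2.6 mA/V².
KCL at the drain: ½ k_n (V_GS − V_TN)² = (V_DD − V_GS)/R.
Let x = V_GS − 0.42. Then 66.7 x² + x − 12.08 = 0, giving x = 0.418 V (positive root), so V_GS = 0.838 V.
I_D = (V_DD − V_GS)/R = (12.5 − 0.838) / 51.3 = 0.227 mA.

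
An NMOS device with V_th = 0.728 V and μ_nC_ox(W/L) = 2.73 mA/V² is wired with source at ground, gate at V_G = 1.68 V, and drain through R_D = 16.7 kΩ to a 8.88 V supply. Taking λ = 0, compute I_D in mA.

I_D = 0.518 mA

V_GS = V_G = 1.68 V, so V_ov = 1.68 − 0.728 = 0.952 V.
Assume saturation: I_D = ½ k_n V_ov² = 0.5 × 2.73 × 0.952² = 1.24 mA, giving V_DS = V_DD − I_D R_D = 8.88 − 1.24 × 16.7 = -11.8 V.
But -11.8 V < V_ov = 0.952 V, so the device is actually in triode.
In triode I_D = k_n[V_ov V_DS − ½ V_DS²] and I_D = (V_DD − V_DS)/R_D. Equating: 22.8 V_DS² − 44.4 V_DS + 8.88 = 0, giving V_DS = 0.226 V (the root below V_ov).
I_D = (8.88 − 0.226) / 16.7 = 0.518 mA.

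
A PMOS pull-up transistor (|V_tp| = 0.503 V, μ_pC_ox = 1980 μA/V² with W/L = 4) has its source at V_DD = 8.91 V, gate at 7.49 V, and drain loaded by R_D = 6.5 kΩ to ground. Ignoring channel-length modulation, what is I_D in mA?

V_SG = V_DD − V_G = 8.91 − 7.49 = 1.42 V, so V_ov = 1.42 − 0.503 = 0.917 V.
k_p = μ_pC_ox · (W/L) = 7.92 mA/V².
Assume saturation: I_D = ½ k_p V_ov² = 0.5 × 7.92 × 0.917² = 3.33 mA, giving V_SD = V_DD − I_D R_D = 8.91 − 3.33 × 6.5 = -12.7 V.
But -12.7 V < V_ov = 0.917 V, so the device is actually in triode.
In triode I_D = k_p[V_ov V_SD − ½ V_SD²] and I_D = (V_DD − V_SD)/R_D. Equating: 25.7 V_SD² − 48.21 V_SD + 8.91 = 0, giving V_SD = 0.208 V (the root below V_ov).
I_D = (8.91 − 0.208) / 6.5 = 1.34 mA.

I_D = 1.34 mA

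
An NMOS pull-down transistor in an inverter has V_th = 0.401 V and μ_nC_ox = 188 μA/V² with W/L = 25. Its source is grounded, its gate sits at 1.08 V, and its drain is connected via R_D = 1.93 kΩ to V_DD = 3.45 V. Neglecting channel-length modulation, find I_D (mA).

I_D = 1.08 mA

V_GS = V_G = 1.08 V, so V_ov = 1.08 − 0.401 = 0.679 V.
k_n = μ_nC_ox · (W/L) = 4.7 mA/V².
Assume saturation: I_D = ½ k_n V_ov² = 0.5 × 4.7 × 0.679² = 1.08 mA, giving V_DS = V_DD − I_D R_D = 3.45 − 1.08 × 1.93 = 1.36 V.
V_DS = 1.36 V ≥ V_ov = 0.679 V, confirming saturation.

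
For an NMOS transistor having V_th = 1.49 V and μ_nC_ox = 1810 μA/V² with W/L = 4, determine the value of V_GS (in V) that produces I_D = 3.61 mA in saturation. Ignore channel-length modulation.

k_n = μ_nC_ox · (W/L) = 7.24 mA/V².
In saturation I_D = ½ k_n (V_GS − V_th)², so V_GS − V_th = √(2 I_D / k_n) = √(2 × 3.61 / 7.24) = 0.999 V.
V_GS = 1.49 + 0.999 = 2.49 V.

V_GS = 2.49 V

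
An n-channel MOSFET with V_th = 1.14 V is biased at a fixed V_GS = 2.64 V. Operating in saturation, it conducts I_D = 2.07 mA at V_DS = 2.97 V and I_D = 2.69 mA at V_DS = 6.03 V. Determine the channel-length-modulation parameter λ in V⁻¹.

With V_GS fixed, I_D ∝ (1 + λ V_DS) in saturation, so I_D2/I_D1 = (1 + λ V_DS2)/(1 + λ V_DS1).
2.69/2.07 = 1.3 = (1 + 6.03 λ)/(1 + 2.97 λ).
Solving: λ (I_D1 V_DS2 − I_D2 V_DS1) = I_D2 − I_D1, so λ = (2.69 − 2.07) / (2.07 × 6.03 − 2.69 × 2.97) = 0.62 / 4.49 = 0.138 V⁻¹.

λ = 0.138 V⁻¹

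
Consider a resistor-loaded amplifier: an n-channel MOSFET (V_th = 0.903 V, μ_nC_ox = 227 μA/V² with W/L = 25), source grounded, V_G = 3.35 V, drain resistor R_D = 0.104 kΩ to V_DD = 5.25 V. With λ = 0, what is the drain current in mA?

V_GS = V_G = 3.35 V, so V_ov = 3.35 − 0.903 = 2.45 V.
k_n = μ_nC_ox · (W/L) = 5.675 mA/V².
Assume saturation: I_D = ½ k_n V_ov² = 0.5 × 5.675 × 2.45² = 17 mA, giving V_DS = V_DD − I_D R_D = 5.25 − 17 × 0.104 = 3.48 V.
V_DS = 3.48 V ≥ V_ov = 2.45 V, confirming saturation.

I_D = 17.0 mA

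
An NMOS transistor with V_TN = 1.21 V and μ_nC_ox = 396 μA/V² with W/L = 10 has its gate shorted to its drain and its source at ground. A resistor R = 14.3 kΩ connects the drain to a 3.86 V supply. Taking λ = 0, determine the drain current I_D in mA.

I_D = 0.165 mA

With gate tied to drain, V_GS = V_DS ≥ V_GS − V_TN, so the device is in saturation.
k_n = μ_nC_ox · (W/L) = 3.96 mA/V².
KCL at the drain: ½ k_n (V_GS − V_TN)² = (V_DD − V_GS)/R.
Let x = V_GS − 1.21. Then 28.3 x² + x − 2.65 = 0, giving x = 0.289 V (positive root), so V_GS = 1.5 V.
I_D = (V_DD − V_GS)/R = (3.86 − 1.5) / 14.3 = 0.165 mA.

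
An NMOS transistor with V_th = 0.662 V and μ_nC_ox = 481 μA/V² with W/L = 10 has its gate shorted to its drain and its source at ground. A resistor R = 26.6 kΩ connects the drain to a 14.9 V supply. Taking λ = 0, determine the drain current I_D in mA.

I_D = 0.518 mA

With gate tied to drain, V_GS = V_DS ≥ V_GS − V_th, so the device is in saturation.
k_n = μ_nC_ox · (W/L) = 4.81 mA/V².
KCL at the drain: ½ k_n (V_GS − V_th)² = (V_DD − V_GS)/R.
Let x = V_GS − 0.662. Then 64 x² + x − 14.24 = 0, giving x = 0.464 V (positive root), so V_GS = 1.13 V.
I_D = (V_DD − V_GS)/R = (14.9 − 1.13) / 26.6 = 0.518 mA.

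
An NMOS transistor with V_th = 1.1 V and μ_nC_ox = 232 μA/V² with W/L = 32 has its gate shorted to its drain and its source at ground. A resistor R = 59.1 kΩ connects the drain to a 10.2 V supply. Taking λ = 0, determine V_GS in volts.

V_GS = 1.30 V

With gate tied to drain, V_GS = V_DS ≥ V_GS − V_th, so the device is in saturation.
k_n = μ_nC_ox · (W/L) = 7.424 mA/V².
KCL at the drain: ½ k_n (V_GS − V_th)² = (V_DD − V_GS)/R.
Let x = V_GS − 1.1. Then 219 x² + x − 9.1 = 0, giving x = 0.201 V (positive root), so V_GS = 1.3 V.
I_D = (V_DD − V_GS)/R = (10.2 − 1.3) / 59.1 = 0.151 mA.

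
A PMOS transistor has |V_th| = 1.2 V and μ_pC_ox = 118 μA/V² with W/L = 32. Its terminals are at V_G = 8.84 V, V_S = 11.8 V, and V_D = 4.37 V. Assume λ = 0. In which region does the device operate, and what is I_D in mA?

Saturation; I_D = 5.85 mA

V_SG = V_S − V_G = 11.8 − 8.84 = 2.96 V; V_SD = V_S − V_D = 11.8 − 4.37 = 7.43 V.
k_p = μ_pC_ox · (W/L) = 3.776 mA/V².
V_ov = V_SG − |V_th| = 2.96 − 1.2 = 1.76 V.
Since V_SD = 7.43 V ≥ V_ov = 1.76 V, the device is in saturation.
I_D = ½ k_p V_ov² = 0.5 × 3.776 × 1.76² = 5.85 mA.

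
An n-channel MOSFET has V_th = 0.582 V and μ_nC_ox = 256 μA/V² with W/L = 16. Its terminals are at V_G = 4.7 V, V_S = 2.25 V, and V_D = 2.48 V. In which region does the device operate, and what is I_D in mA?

Triode; I_D = 1.65 mA

V_GS = V_G − V_S = 4.7 − 2.25 = 2.45 V; V_DS = V_D − V_S = 2.48 − 2.25 = 0.23 V.
k_n = μ_nC_ox · (W/L) = 4.096 mA/V².
V_ov = V_GS − V_th = 2.45 − 0.582 = 1.87 V.
Since V_DS = 0.23 V < V_ov = 1.87 V, the device is in the triode region.
I_D = k_n [V_ov · V_DS − ½ V_DS²] = 4.096 × [1.87 × 0.23 − 0.5 × 0.23²] = 1.65 mA.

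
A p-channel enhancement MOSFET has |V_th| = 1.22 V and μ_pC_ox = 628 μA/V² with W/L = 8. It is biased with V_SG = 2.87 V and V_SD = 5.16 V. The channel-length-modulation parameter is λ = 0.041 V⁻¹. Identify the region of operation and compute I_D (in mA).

Saturation; I_D = 8.29 mA

k_p = μ_pC_ox · (W/L) = 5.024 mA/V².
V_ov = V_SG − |V_th| = 2.87 − 1.22 = 1.65 V.
Since V_SD = 5.16 V ≥ V_ov = 1.65 V, the device is in saturation.
I_D = ½ k_p V_ov² (1 + λ V_SD) = 0.5 × 5.024 × 1.65² × (1 + 0.041 × 5.16) = 8.29 mA.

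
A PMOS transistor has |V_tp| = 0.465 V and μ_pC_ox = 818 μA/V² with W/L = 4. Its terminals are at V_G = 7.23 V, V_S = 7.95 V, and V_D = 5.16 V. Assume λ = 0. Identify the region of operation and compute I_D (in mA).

Saturation; I_D = 0.106 mA

V_SG = V_S − V_G = 7.95 − 7.23 = 0.72 V; V_SD = V_S − V_D = 7.95 − 5.16 = 2.79 V.
k_p = μ_pC_ox · (W/L) = 3.272 mA/V².
V_ov = V_SG − |V_tp| = 0.72 − 0.465 = 0.255 V.
Since V_SD = 2.79 V ≥ V_ov = 0.255 V, the device is in saturation.
I_D = ½ k_p V_ov² = 0.5 × 3.272 × 0.255² = 0.106 mA.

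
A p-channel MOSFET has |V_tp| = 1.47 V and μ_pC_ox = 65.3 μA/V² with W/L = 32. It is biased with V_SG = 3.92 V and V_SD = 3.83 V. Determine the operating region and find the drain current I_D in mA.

k_p = μ_pC_ox · (W/L) = 2.09 mA/V².
V_ov = V_SG − |V_tp| = 3.92 − 1.47 = 2.45 V.
Since V_SD = 3.83 V ≥ V_ov = 2.45 V, the device is in saturation.
I_D = ½ k_p V_ov² = 0.5 × 2.09 × 2.45² = 6.27 mA.

Saturation; I_D = 6.27 mA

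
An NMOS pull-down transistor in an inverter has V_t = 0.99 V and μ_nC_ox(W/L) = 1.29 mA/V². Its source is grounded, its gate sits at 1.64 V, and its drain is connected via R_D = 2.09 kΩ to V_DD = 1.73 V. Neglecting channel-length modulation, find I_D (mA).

V_GS = V_G = 1.64 V, so V_ov = 1.64 − 0.99 = 0.65 V.
Assume saturation: I_D = ½ k_n V_ov² = 0.5 × 1.29 × 0.65² = 0.273 mA, giving V_DS = V_DD − I_D R_D = 1.73 − 0.273 × 2.09 = 1.16 V.
V_DS = 1.16 V ≥ V_ov = 0.65 V, confirming saturation.

I_D = 0.273 mA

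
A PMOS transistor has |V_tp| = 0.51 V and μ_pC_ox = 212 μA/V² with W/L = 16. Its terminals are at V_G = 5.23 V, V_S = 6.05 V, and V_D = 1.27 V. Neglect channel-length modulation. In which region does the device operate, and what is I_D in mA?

V_SG = V_S − V_G = 6.05 − 5.23 = 0.82 V; V_SD = V_S − V_D = 6.05 − 1.27 = 4.78 V.
k_p = μ_pC_ox · (W/L) = 3.392 mA/V².
V_ov = V_SG − |V_tp| = 0.82 − 0.51 = 0.31 V.
Since V_SD = 4.78 V ≥ V_ov = 0.31 V, the device is in saturation.
I_D = ½ k_p V_ov² = 0.5 × 3.392 × 0.31² = 0.163 mA.

Saturation; I_D = 0.163 mA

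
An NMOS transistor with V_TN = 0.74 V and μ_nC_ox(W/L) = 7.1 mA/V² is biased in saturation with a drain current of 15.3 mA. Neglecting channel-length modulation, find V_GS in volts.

V_GS = 2.82 V

In saturation I_D = ½ k_n (V_GS − V_TN)², so V_GS − V_TN = √(2 I_D / k_n) = √(2 × 15.3 / 7.1) = 2.08 V.
V_GS = 0.74 + 2.08 = 2.82 V.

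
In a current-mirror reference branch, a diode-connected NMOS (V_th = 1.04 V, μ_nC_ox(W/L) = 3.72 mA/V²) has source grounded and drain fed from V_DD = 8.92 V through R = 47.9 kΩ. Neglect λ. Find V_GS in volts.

With gate tied to drain, V_GS = V_DS ≥ V_GS − V_th, so the device is in saturation.
KCL at the drain: ½ k_n (V_GS − V_th)² = (V_DD − V_GS)/R.
Let x = V_GS − 1.04. Then 89.1 x² + x − 7.88 = 0, giving x = 0.292 V (positive root), so V_GS = 1.33 V.
I_D = (V_DD − V_GS)/R = (8.92 − 1.33) / 47.9 = 0.158 mA.

V_GS = 1.33 V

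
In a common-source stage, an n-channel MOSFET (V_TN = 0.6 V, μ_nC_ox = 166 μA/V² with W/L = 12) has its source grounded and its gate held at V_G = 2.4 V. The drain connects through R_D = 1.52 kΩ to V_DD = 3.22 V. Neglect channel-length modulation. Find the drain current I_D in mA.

I_D = 1.74 mA

V_GS = V_G = 2.4 V, so V_ov = 2.4 − 0.6 = 1.8 V.
k_n = μ_nC_ox · (W/L) = 1.992 mA/V².
Assume saturation: I_D = ½ k_n V_ov² = 0.5 × 1.992 × 1.8² = 3.23 mA, giving V_DS = V_DD − I_D R_D = 3.22 − 3.23 × 1.52 = -1.69 V.
But -1.69 V < V_ov = 1.8 V, so the device is actually in triode.
In triode I_D = k_n[V_ov V_DS − ½ V_DS²] and I_D = (V_DD − V_DS)/R_D. Equating: 1.51 V_DS² − 6.45 V_DS + 3.22 = 0, giving V_DS = 0.577 V (the root below V_ov).
I_D = (3.22 − 0.577) / 1.52 = 1.74 mA.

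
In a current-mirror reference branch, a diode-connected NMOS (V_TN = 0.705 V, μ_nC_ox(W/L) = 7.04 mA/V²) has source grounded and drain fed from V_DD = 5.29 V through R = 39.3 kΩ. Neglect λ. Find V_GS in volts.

V_GS = 0.883 V

With gate tied to drain, V_GS = V_DS ≥ V_GS − V_TN, so the device is in saturation.
KCL at the drain: ½ k_n (V_GS − V_TN)² = (V_DD − V_GS)/R.
Let x = V_GS − 0.705. Then 138 x² + x − 4.585 = 0, giving x = 0.178 V (positive root), so V_GS = 0.883 V.
I_D = (V_DD − V_GS)/R = (5.29 − 0.883) / 39.3 = 0.112 mA.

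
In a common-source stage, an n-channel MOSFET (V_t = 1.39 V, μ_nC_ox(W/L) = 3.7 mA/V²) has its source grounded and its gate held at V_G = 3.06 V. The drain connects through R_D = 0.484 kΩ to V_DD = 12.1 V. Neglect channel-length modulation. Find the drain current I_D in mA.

I_D = 5.16 mA

V_GS = V_G = 3.06 V, so V_ov = 3.06 − 1.39 = 1.67 V.
Assume saturation: I_D = ½ k_n V_ov² = 0.5 × 3.7 × 1.67² = 5.16 mA, giving V_DS = V_DD − I_D R_D = 12.1 − 5.16 × 0.484 = 9.6 V.
V_DS = 9.6 V ≥ V_ov = 1.67 V, confirming saturation.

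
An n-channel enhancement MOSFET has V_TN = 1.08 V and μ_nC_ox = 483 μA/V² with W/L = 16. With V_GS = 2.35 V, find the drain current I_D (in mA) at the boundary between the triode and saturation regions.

At the boundary V_DS = V_ov = V_GS − V_TN = 2.35 − 1.08 = 1.27 V.
k_n = μ_nC_ox · (W/L) = 7.728 mA/V².
I_D = ½ k_n V_ov² = 0.5 × 7.728 × 1.27² = 6.23 mA.

I_D = 6.23 mA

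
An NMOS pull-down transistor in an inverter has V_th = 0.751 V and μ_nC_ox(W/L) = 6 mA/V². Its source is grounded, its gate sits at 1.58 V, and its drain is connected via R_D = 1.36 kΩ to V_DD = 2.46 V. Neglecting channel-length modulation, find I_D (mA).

V_GS = V_G = 1.58 V, so V_ov = 1.58 − 0.751 = 0.829 V.
Assume saturation: I_D = ½ k_n V_ov² = 0.5 × 6 × 0.829² = 2.06 mA, giving V_DS = V_DD − I_D R_D = 2.46 − 2.06 × 1.36 = -0.344 V.
But -0.344 V < V_ov = 0.829 V, so the device is actually in triode.
In triode I_D = k_n[V_ov V_DS − ½ V_DS²] and I_D = (V_DD − V_DS)/R_D. Equating: 4.08 V_DS² − 7.765 V_DS + 2.46 = 0, giving V_DS = 0.402 V (the root below V_ov).
I_D = (2.46 − 0.402) / 1.36 = 1.51 mA.

I_D = 1.51 mA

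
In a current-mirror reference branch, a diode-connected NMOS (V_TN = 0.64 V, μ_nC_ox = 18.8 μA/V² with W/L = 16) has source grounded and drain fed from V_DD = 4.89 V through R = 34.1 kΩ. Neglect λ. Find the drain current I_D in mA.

I_D = 0.101 mA

With gate tied to drain, V_GS = V_DS ≥ V_GS − V_TN, so the device is in saturation.
k_n = μ_nC_ox · (W/L) = 0.3008 mA/V².
KCL at the drain: ½ k_n (V_GS − V_TN)² = (V_DD − V_GS)/R.
Let x = V_GS − 0.64. Then 5.13 x² + x − 4.25 = 0, giving x = 0.818 V (positive root), so V_GS = 1.46 V.
I_D = (V_DD − V_GS)/R = (4.89 − 1.46) / 34.1 = 0.101 mA.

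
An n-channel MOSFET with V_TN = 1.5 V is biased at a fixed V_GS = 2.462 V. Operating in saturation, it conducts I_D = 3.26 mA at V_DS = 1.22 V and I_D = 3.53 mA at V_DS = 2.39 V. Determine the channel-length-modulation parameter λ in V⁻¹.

With V_GS fixed, I_D ∝ (1 + λ V_DS) in saturation, so I_D2/I_D1 = (1 + λ V_DS2)/(1 + λ V_DS1).
3.53/3.26 = 1.083 = (1 + 2.39 λ)/(1 + 1.22 λ).
Solving: λ (I_D1 V_DS2 − I_D2 V_DS1) = I_D2 − I_D1, so λ = (3.53 − 3.26) / (3.26 × 2.39 − 3.53 × 1.22) = 0.27 / 3.48 = 0.0775 V⁻¹.

λ = 0.0775 V⁻¹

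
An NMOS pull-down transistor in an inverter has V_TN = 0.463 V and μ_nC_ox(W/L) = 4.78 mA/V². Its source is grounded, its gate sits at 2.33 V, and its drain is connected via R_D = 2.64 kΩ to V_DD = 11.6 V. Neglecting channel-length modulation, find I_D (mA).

I_D = 4.19 mA

V_GS = V_G = 2.33 V, so V_ov = 2.33 − 0.463 = 1.87 V.
Assume saturation: I_D = ½ k_n V_ov² = 0.5 × 4.78 × 1.87² = 8.33 mA, giving V_DS = V_DD − I_D R_D = 11.6 − 8.33 × 2.64 = -10.4 V.
But -10.4 V < V_ov = 1.87 V, so the device is actually in triode.
In triode I_D = k_n[V_ov V_DS − ½ V_DS²] and I_D = (V_DD − V_DS)/R_D. Equating: 6.31 V_DS² − 24.56 V_DS + 11.6 = 0, giving V_DS = 0.55 V (the root below V_ov).
I_D = (11.6 − 0.55) / 2.64 = 4.19 mA.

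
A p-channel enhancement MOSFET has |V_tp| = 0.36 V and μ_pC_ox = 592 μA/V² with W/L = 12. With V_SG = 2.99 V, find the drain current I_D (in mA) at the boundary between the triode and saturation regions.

At the boundary V_SD = V_ov = V_SG − |V_tp| = 2.99 − 0.36 = 2.63 V.
k_p = μ_pC_ox · (W/L) = 7.104 mA/V².
I_D = ½ k_p V_ov² = 0.5 × 7.104 × 2.63² = 24.6 mA.

I_D = 24.6 mA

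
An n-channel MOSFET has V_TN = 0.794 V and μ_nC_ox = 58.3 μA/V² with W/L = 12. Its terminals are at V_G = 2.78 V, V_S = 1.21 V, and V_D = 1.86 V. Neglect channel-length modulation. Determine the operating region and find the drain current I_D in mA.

V_GS = V_G − V_S = 2.78 − 1.21 = 1.57 V; V_DS = V_D − V_S = 1.86 − 1.21 = 0.65 V.
k_n = μ_nC_ox · (W/L) = 0.6996 mA/V².
V_ov = V_GS − V_TN = 1.57 − 0.794 = 0.776 V.
Since V_DS = 0.65 V < V_ov = 0.776 V, the device is in the triode region.
I_D = k_n [V_ov · V_DS − ½ V_DS²] = 0.6996 × [0.776 × 0.65 − 0.5 × 0.65²] = 0.205 mA.

Triode; I_D = 0.205 mA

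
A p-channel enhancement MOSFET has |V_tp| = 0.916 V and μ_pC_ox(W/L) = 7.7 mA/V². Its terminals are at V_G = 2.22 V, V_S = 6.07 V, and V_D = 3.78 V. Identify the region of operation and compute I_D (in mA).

Triode; I_D = 31.5 mA

V_SG = V_S − V_G = 6.07 − 2.22 = 3.85 V; V_SD = V_S − V_D = 6.07 − 3.78 = 2.29 V.
V_ov = V_SG − |V_tp| = 3.85 − 0.916 = 2.93 V.
Since V_SD = 2.29 V < V_ov = 2.93 V, the device is in the triode region.
I_D = k_p [V_ov · V_SD − ½ V_SD²] = 7.7 × [2.93 × 2.29 − 0.5 × 2.29²] = 31.5 mA.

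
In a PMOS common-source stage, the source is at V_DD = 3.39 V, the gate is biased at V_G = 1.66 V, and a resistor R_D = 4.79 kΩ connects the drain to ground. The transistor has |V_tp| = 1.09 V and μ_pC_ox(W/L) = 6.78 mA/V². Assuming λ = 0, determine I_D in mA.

I_D = 0.670 mA

V_SG = V_DD − V_G = 3.39 − 1.66 = 1.73 V, so V_ov = 1.73 − 1.09 = 0.64 V.
Assume saturation: I_D = ½ k_p V_ov² = 0.5 × 6.78 × 0.64² = 1.39 mA, giving V_SD = V_DD − I_D R_D = 3.39 − 1.39 × 4.79 = -3.26 V.
But -3.26 V < V_ov = 0.64 V, so the device is actually in triode.
In triode I_D = k_p[V_ov V_SD − ½ V_SD²] and I_D = (V_DD − V_SD)/R_D. Equating: 16.2 V_SD² − 21.78 V_SD + 3.39 = 0, giving V_SD = 0.18 V (the root below V_ov).
I_D = (3.39 − 0.18) / 4.79 = 0.67 mA.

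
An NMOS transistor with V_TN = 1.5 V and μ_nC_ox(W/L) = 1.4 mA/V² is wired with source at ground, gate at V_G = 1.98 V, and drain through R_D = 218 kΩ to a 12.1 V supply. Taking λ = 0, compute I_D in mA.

V_GS = V_G = 1.98 V, so V_ov = 1.98 − 1.5 = 0.48 V.
Assume saturation: I_D = ½ k_n V_ov² = 0.5 × 1.4 × 0.48² = 0.161 mA, giving V_DS = V_DD − I_D R_D = 12.1 − 0.161 × 218 = -23.1 V.
But -23.1 V < V_ov = 0.48 V, so the device is actually in triode.
In triode I_D = k_n[V_ov V_DS − ½ V_DS²] and I_D = (V_DD − V_DS)/R_D. Equating: 153 V_DS² − 147.5 V_DS + 12.1 = 0, giving V_DS = 0.0905 V (the root below V_ov).
I_D = (12.1 − 0.0905) / 218 = 0.0551 mA.

I_D = 0.0551 mA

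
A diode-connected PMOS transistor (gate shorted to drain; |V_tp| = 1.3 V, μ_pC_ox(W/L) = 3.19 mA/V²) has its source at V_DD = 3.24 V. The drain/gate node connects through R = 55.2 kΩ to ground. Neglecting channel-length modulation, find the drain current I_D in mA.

With gate tied to drain, V_SG = V_SD ≥ V_SG − |V_tp|, so the device is in saturation.
KCL at the drain: ½ k_p (V_SG − |V_tp|)² = (V_DD − V_SG)/R.
Let x = V_SG − 1.3. Then 88 x² + x − 1.94 = 0, giving x = 0.143 V (positive root), so V_SG = 1.44 V.
I_D = (V_DD − V_SG)/R = (3.24 − 1.44) / 55.2 = 0.0326 mA.

I_D = 0.0326 mA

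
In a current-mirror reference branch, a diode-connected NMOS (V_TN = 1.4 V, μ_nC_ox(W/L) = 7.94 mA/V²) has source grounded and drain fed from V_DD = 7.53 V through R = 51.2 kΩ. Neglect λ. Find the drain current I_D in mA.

With gate tied to drain, V_GS = V_DS ≥ V_GS − V_TN, so the device is in saturation.
KCL at the drain: ½ k_n (V_GS − V_TN)² = (V_DD − V_GS)/R.
Let x = V_GS − 1.4. Then 203 x² + x − 6.13 = 0, giving x = 0.171 V (positive root), so V_GS = 1.57 V.
I_D = (V_DD − V_GS)/R = (7.53 − 1.57) / 51.2 = 0.116 mA.

I_D = 0.116 mA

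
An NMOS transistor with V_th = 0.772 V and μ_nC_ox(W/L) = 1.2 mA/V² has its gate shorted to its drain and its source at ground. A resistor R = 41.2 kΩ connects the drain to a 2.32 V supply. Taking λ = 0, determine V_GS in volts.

V_GS = 1.00 V

With gate tied to drain, V_GS = V_DS ≥ V_GS − V_th, so the device is in saturation.
KCL at the drain: ½ k_n (V_GS − V_th)² = (V_DD − V_GS)/R.
Let x = V_GS − 0.772. Then 24.7 x² + x − 1.548 = 0, giving x = 0.231 V (positive root), so V_GS = 1 V.
I_D = (V_DD − V_GS)/R = (2.32 − 1) / 41.2 = 0.032 mA.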